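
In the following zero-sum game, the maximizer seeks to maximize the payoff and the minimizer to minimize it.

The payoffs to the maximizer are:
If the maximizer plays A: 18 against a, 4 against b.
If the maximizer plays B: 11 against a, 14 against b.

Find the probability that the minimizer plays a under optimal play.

Row minima are 4 and 11, so the maximizer's maximin is 11; column maxima are 18 and 14, so the minimizer's minimax is 14. These differ, so the equilibrium is in mixed strategies.
Let the minimizer play a with probability q. The maximizer is indifferent when 18q + 4(1−q) = 11q + 14(1−q), giving q = 10/17.

10/17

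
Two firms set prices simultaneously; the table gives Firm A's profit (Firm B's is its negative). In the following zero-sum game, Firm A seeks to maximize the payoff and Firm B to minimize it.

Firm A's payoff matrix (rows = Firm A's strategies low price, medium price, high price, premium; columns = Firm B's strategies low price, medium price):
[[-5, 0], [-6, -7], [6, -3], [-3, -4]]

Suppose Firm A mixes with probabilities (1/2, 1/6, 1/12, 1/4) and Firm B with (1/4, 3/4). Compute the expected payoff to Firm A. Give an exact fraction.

Against (1/4, 3/4), each row's expected payoff is low price: -5/4; medium price: -27/4; high price: -3/4; premium: -15/4.
Taking the (1/2, 1/6, 1/12, 1/4)-weighted average: (1/2)·(-5/4) + (1/6)·(-27/4) + (1/12)·(-3/4) + (1/4)·(-15/4) = -11/4.

-11/4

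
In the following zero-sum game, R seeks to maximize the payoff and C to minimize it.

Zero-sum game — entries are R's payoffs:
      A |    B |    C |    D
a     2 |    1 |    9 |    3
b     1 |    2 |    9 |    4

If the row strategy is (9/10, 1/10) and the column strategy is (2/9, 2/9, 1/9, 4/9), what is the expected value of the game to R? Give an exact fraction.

137/45

Against (2/9, 2/9, 1/9, 4/9), each row's expected payoff is a: 3; b: 31/9.
Taking the (9/10, 1/10)-weighted average: (9/10)·(3) + (1/10)·(31/9) = 137/45.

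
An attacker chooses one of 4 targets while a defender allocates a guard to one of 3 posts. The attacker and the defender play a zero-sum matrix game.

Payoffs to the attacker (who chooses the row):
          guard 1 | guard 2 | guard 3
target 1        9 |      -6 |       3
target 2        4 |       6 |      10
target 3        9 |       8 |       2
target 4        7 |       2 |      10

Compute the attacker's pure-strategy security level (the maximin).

The worst-case payoff for each row is target 1: -6, target 2: 4, target 3: 2, target 4: 2.
The best of these is 4.

4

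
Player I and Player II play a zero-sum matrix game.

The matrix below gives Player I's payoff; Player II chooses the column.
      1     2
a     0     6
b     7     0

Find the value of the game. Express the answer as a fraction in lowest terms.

42/13

Row minima are 0 and 0, so Player I's maximin is 0; column maxima are 7 and 6, so Player II's minimax is 6. These differ, so the equilibrium is in mixed strategies.
Let Player I play a with probability p. Player II is indifferent when 7(1−p) = 6p, giving p = 7/13.
Let Player II play 1 with probability q. Player I is indifferent when 6(1−q) = 7q, giving q = 6/13.
The value is 0·(6/13) + (6)·(7/13) = 42/13.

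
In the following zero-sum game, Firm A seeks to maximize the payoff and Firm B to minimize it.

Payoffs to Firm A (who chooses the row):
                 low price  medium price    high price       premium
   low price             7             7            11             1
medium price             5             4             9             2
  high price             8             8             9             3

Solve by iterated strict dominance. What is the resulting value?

3

Column low price is strictly dominated by premium for Firm B (1<7, 2<5, 3<8); eliminate low price.
Column high price is strictly dominated by medium price for Firm B (7<11, 4<9, 8<9); eliminate high price.
Column medium price is strictly dominated by premium for Firm B (1<7, 2<4, 3<8); eliminate medium price.
Row low price is strictly dominated by row medium price (2>1); eliminate low price.
Row medium price is strictly dominated by row high price (3>2); eliminate medium price.
Only (high price, premium) remains, with payoff 3.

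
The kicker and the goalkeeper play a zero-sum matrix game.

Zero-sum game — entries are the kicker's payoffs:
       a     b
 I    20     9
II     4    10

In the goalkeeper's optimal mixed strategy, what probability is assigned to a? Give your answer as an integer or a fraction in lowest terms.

Row minima are 9 and 4, so the kicker's maximin is 9; column maxima are 20 and 10, so the goalkeeper's minimax is 10. These differ, so the equilibrium is in mixed strategies.
Let the goalkeeper play a with probability q. The kicker is indifferent when 20q + 9(1−q) = 4q + 10(1−q), giving q = 1/17.

1/17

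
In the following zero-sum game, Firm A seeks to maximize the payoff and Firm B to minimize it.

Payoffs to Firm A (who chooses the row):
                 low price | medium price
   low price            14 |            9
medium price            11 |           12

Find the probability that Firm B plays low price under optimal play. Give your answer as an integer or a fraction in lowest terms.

Row minima are 9 and 11, so Firm A's maximin is 11; column maxima are 14 and 12, so Firm B's minimax is 12. These differ, so the equilibrium is in mixed strategies.
Let Firm B play low price with probability q. Firm A is indifferent when 14q + 9(1−q) = 11q + 12(1−q), giving q = 1/2.

1/2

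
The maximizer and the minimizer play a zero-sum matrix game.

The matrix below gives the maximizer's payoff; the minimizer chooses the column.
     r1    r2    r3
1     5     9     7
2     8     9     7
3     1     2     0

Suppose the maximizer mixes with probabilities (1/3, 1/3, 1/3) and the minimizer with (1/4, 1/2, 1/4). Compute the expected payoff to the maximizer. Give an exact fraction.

17/3

Against (1/4, 1/2, 1/4), each row's expected payoff is 1: 15/2; 2: 33/4; 3: 5/4.
Taking the (1/3, 1/3, 1/3)-weighted average: (1/3)·(15/2) + (1/3)·(33/4) + (1/3)·(5/4) = 17/3.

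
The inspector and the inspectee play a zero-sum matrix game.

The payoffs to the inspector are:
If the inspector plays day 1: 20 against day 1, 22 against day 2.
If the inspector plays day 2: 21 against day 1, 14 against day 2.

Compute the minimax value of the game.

Row minima are 20 and 14, so the inspector's maximin is 20; column maxima are 21 and 22, so the inspectee's minimax is 21. These differ, so the equilibrium is in mixed strategies.
Let the inspector play day 1 with probability p. The inspectee is indifferent when 20p + 21(1−p) = 22p + 14(1−p), giving p = 7/9.
Let the inspectee play day 1 with probability q. The inspector is indifferent when 20q + 22(1−q) = 21q + 14(1−q), giving q = 8/9.
The value is 20·(8/9) + (22)·(1/9) = 182/9.

182/9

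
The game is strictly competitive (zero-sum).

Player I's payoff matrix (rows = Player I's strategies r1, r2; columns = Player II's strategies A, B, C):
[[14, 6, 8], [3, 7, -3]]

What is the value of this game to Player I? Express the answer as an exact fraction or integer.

Column A is strictly dominated by C for Player II (it gives Player I more in every row).
The remaining 2×2 game on (r1, r2) × (B, C) has no saddle point. Let Player I play r1 with probability p; indifference gives 6p + 7(1−p) = 8p − 3(1−p), so p = 5/6.
Similarly Player II's optimal q on B is 11/12, and the value is 6·(11/12) + (8)·(1/12) = 37/6.

37/6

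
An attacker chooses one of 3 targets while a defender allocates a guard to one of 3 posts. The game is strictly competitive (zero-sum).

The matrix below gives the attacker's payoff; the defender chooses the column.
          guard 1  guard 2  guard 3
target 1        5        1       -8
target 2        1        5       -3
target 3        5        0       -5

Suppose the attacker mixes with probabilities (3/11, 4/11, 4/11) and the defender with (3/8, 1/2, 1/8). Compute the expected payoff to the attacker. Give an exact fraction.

Against (3/8, 1/2, 1/8), each row's expected payoff is target 1: 11/8; target 2: 5/2; target 3: 5/4.
Taking the (3/11, 4/11, 4/11)-weighted average: (3/11)·(11/8) + (4/11)·(5/2) + (4/11)·(5/4) = 153/88.

153/88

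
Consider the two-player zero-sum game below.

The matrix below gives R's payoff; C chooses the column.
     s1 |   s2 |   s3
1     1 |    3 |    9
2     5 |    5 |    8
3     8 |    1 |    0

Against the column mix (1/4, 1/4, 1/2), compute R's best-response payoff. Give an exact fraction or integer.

1: (1)·(1/4) + (3)·(1/4) + (9)·(1/2) = 11/2.
2: (5)·(1/4) + (5)·(1/4) + (8)·(1/2) = 13/2.
3: (8)·(1/4) + (1)·(1/4) + (0)·(1/2) = 9/4.
The best pure response is 2 with expected payoff 13/2.

13/2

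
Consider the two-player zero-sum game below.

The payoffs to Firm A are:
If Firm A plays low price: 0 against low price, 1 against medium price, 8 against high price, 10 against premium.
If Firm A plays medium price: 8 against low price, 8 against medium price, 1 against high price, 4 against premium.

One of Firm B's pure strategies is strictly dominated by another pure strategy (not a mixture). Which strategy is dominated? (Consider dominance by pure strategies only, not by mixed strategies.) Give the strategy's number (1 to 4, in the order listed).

Firm B prefers columns that give Firm A less. Compare premium with high price: 8 < 10, 1 < 4.
So high price strictly dominates premium for Firm B; premium is strictly dominated.

4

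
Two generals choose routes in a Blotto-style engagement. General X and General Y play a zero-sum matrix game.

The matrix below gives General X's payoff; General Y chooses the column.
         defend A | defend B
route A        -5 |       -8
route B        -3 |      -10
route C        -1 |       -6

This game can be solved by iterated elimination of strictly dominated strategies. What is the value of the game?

Column defend A is strictly dominated by defend B for General Y (-8<-5, -10<-3, -6<-1); eliminate defend A.
Row route B is strictly dominated by row route A (-8>-10); eliminate route B.
Row route A is strictly dominated by row route C (-6>-8); eliminate route A.
Only (route C, defend B) remains, with payoff -6.

-6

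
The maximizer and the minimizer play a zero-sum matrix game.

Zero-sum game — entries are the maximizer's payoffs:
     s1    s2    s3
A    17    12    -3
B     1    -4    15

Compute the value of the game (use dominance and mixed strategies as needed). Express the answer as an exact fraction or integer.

84/17

Column s1 is strictly dominated by s2 for the minimizer (it gives the maximizer more in every row).
The remaining 2×2 game on (A, B) × (s2, s3) has no saddle point. Let the maximizer play A with probability p; indifference gives 12p − 4(1−p) = −3p + 15(1−p), so p = 19/34.
Similarly the minimizer's optimal q on s2 is 9/17, and the value is 12·(9/17) + (-3)·(8/17) = 84/17.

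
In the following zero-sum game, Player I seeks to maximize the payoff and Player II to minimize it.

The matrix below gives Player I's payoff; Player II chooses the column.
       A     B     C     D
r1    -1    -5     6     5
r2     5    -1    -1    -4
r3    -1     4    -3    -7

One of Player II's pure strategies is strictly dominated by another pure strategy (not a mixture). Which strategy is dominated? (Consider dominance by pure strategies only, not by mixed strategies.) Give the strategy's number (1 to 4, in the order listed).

Player II prefers columns that give Player I less. Compare C with D: 5 < 6, -4 < -1, -7 < -3.
So D strictly dominates C for Player II; C is strictly dominated.

3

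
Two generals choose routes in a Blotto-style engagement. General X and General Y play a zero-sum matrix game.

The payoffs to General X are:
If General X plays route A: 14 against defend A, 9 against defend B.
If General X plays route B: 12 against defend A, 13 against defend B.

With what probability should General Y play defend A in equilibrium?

2/3

Row minima are 9 and 12, so General X's maximin is 12; column maxima are 14 and 13, so General Y's minimax is 13. These differ, so the equilibrium is in mixed strategies.
Let General Y play defend A with probability q. General X is indifferent when 14q + 9(1−q) = 12q + 13(1−q), giving q = 2/3.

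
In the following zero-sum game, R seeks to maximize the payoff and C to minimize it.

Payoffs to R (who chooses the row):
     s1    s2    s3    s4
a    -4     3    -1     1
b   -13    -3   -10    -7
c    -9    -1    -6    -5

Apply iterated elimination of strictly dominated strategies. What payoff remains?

Column s4 is strictly dominated by s1 for C (-4<1, -13<-7, -9<-5); eliminate s4.
Column s3 is strictly dominated by s1 for C (-4<-1, -13<-10, -9<-6); eliminate s3.
Row c is strictly dominated by row a (-4>-9, 3>-1); eliminate c.
Column s2 is strictly dominated by s1 for C (-4<3, -13<-3); eliminate s2.
Row b is strictly dominated by row a (-4>-13); eliminate b.
Only (a, s1) remains, with payoff -4.

-4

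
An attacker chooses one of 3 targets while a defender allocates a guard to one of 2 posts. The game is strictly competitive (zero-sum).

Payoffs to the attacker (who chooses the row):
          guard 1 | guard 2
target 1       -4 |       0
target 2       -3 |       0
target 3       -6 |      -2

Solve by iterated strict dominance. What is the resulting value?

-3

Row target 3 is strictly dominated by row target 1 (-4>-6, 0>-2); eliminate target 3.
Column guard 2 is strictly dominated by guard 1 for the defender (-4<0, -3<0); eliminate guard 2.
Row target 1 is strictly dominated by row target 2 (-3>-4); eliminate target 1.
Only (target 2, guard 1) remains, with payoff -3.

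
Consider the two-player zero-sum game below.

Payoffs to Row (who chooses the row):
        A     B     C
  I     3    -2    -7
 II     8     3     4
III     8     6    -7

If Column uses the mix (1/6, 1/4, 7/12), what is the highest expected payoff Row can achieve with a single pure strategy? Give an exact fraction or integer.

I: (3)·(1/6) + (-2)·(1/4) + (-7)·(7/12) = -49/12.
II: (8)·(1/6) + (3)·(1/4) + (4)·(7/12) = 53/12.
III: (8)·(1/6) + (6)·(1/4) + (-7)·(7/12) = -5/4.
The best pure response is II with expected payoff 53/12.

53/12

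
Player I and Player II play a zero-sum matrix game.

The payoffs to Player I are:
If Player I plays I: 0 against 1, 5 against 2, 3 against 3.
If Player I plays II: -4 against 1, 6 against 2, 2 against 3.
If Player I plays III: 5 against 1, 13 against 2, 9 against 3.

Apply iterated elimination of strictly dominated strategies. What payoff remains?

Column 3 is strictly dominated by 1 for Player II (0<3, -4<2, 5<9); eliminate 3.
Row II is strictly dominated by row III (5>-4, 13>6); eliminate II.
Column 2 is strictly dominated by 1 for Player II (0<5, 5<13); eliminate 2.
Row I is strictly dominated by row III (5>0); eliminate I.
Only (III, 1) remains, with payoff 5.

5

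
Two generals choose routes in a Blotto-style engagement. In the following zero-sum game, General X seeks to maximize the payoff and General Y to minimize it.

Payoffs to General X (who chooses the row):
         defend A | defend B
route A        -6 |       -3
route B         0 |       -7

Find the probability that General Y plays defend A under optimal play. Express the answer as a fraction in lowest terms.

2/5

Row minima are -6 and -7, so General X's maximin is -6; column maxima are 0 and -3, so General Y's minimax is -3. These differ, so the equilibrium is in mixed strategies.
Let General Y play defend A with probability q. General X is indifferent when −6q − 3(1−q) = −7(1−q), giving q = 2/5.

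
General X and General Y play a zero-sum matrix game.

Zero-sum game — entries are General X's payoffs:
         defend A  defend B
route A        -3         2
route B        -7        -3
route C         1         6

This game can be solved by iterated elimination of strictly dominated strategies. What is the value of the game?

1

Row route B is strictly dominated by row route A (-3>-7, 2>-3); eliminate route B.
Row route A is strictly dominated by row route C (1>-3, 6>2); eliminate route A.
Column defend B is strictly dominated by defend A for General Y (1<6); eliminate defend B.
Only (route C, defend A) remains, with payoff 1.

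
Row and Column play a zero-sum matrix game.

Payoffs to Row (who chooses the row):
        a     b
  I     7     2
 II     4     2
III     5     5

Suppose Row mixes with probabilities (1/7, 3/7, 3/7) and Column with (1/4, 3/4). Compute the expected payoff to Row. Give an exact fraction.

Against (1/4, 3/4), each row's expected payoff is I: 13/4; II: 5/2; III: 5.
Taking the (1/7, 3/7, 3/7)-weighted average: (1/7)·(13/4) + (3/7)·(5/2) + (3/7)·(5) = 103/28.

103/28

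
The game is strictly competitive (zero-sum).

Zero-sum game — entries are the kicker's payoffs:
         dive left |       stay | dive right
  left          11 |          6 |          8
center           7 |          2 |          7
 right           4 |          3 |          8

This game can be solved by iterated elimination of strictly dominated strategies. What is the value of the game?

Row center is strictly dominated by row left (11>7, 6>2, 8>7); eliminate center.
Column dive left is strictly dominated by stay for the goalkeeper (6<11, 3<4); eliminate dive left.
Column dive right is strictly dominated by stay for the goalkeeper (6<8, 3<8); eliminate dive right.
Row right is strictly dominated by row left (6>3); eliminate right.
Only (left, stay) remains, with payoff 6.

6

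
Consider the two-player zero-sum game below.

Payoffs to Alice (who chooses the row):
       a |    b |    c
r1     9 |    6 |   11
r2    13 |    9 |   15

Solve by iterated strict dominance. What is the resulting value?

9

Column c is strictly dominated by a for Bob (9<11, 13<15); eliminate c.
Row r1 is strictly dominated by row r2 (13>9, 9>6); eliminate r1.
Column a is strictly dominated by b for Bob (9<13); eliminate a.
Only (r2, b) remains, with payoff 9.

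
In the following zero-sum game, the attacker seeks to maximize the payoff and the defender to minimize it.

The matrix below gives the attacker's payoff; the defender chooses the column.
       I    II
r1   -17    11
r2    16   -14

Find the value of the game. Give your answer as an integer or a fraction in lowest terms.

Row minima are -17 and -14, so the attacker's maximin is -14; column maxima are 16 and 11, so the defender's minimax is 11. These differ, so the equilibrium is in mixed strategies.
Let the attacker play r1 with probability p. The defender is indifferent when −17p + 16(1−p) = 11p − 14(1−p), giving p = 15/29.
Let the defender play I with probability q. The attacker is indifferent when −17q + 11(1−q) = 16q − 14(1−q), giving q = 25/58.
The value is -17·(25/58) + (11)·(33/58) = -31/29.

-31/29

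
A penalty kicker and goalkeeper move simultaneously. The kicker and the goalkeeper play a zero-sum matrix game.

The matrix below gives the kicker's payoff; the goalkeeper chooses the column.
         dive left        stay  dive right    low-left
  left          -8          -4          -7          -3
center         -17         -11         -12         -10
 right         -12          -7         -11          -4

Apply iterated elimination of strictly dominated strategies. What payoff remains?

-8

Row center is strictly dominated by row left (-8>-17, -4>-11, -7>-12, -3>-10); eliminate center.
Column dive right is strictly dominated by dive left for the goalkeeper (-8<-7, -12<-11); eliminate dive right.
Row right is strictly dominated by row left (-8>-12, -4>-7, -3>-4); eliminate right.
Column stay is strictly dominated by dive left for the goalkeeper (-8<-4); eliminate stay.
Column low-left is strictly dominated by dive left for the goalkeeper (-8<-3); eliminate low-left.
Only (left, dive left) remains, with payoff -8.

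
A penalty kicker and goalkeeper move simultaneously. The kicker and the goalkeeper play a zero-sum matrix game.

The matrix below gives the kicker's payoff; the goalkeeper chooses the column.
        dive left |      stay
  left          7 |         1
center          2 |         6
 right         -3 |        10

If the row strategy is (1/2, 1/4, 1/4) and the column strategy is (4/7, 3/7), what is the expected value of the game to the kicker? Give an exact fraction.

53/14

Against (4/7, 3/7), each row's expected payoff is left: 31/7; center: 26/7; right: 18/7.
Taking the (1/2, 1/4, 1/4)-weighted average: (1/2)·(31/7) + (1/4)·(26/7) + (1/4)·(18/7) = 53/14.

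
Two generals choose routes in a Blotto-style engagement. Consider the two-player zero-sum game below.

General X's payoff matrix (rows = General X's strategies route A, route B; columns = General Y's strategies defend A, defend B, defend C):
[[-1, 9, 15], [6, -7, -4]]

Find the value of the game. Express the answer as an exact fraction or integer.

Column defend C is strictly dominated by defend B for General Y (it gives General X more in every row).
The remaining 2×2 game on (route A, route B) × (defend A, defend B) has no saddle point. Let General X play route A with probability p; indifference gives −p + 6(1−p) = 9p − 7(1−p), so p = 13/23.
Similarly General Y's optimal q on defend A is 16/23, and the value is -1·(16/23) + (9)·(7/23) = 47/23.

47/23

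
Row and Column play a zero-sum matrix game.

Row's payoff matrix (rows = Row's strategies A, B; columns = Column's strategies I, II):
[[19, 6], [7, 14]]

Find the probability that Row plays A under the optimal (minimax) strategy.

Row minima are 6 and 7, so Row's maximin is 7; column maxima are 19 and 14, so Column's minimax is 14. These differ, so the equilibrium is in mixed strategies.
Let Row play A with probability p. Column is indifferent when 19p + 7(1−p) = 6p + 14(1−p), giving p = 7/20.

7/20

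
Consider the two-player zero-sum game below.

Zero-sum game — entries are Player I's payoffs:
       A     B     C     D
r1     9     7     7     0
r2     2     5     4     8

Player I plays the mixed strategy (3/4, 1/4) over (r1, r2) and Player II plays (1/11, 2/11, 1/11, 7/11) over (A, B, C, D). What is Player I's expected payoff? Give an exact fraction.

Against (1/11, 2/11, 1/11, 7/11), each row's expected payoff is r1: 30/11; r2: 72/11.
Taking the (3/4, 1/4)-weighted average: (3/4)·(30/11) + (1/4)·(72/11) = 81/22.

81/22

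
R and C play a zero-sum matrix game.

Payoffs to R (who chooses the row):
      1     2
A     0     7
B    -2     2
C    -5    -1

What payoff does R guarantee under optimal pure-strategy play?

0

Row minima: 0, -2, -5 → R's maximin is 0.
Column maxima: 0, 7 → C's minimax is 0.
They coincide at (A, 1), so the value is 0.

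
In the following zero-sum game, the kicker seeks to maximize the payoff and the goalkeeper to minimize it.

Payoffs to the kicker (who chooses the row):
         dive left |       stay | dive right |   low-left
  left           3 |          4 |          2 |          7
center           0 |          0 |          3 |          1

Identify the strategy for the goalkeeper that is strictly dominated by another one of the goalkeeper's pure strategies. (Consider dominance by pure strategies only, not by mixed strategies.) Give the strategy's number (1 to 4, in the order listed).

4

The goalkeeper prefers columns that give the kicker less. Compare low-left with dive left: 3 < 7, 0 < 1.
So dive left strictly dominates low-left for the goalkeeper; low-left is strictly dominated.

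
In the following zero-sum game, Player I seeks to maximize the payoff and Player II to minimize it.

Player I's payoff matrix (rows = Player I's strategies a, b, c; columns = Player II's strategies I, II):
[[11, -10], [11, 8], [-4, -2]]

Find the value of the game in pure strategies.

8

Row minima: -10, 8, -4 → Player I's maximin is 8.
Column maxima: 11, 8 → Player II's minimax is 8.
They coincide at (b, II), so the value is 8.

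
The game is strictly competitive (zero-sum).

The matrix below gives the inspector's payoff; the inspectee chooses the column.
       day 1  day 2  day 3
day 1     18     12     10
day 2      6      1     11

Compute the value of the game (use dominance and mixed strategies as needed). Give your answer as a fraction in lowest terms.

Column day 1 is strictly dominated by day 2 for the inspectee (it gives the inspector more in every row).
The remaining 2×2 game on (day 1, day 2) × (day 2, day 3) has no saddle point. Let the inspector play day 1 with probability p; indifference gives 12p + (1−p) = 10p + 11(1−p), so p = 5/6.
Similarly the inspectee's optimal q on day 2 is 1/12, and the value is 12·(1/12) + (10)·(11/12) = 61/6.

61/6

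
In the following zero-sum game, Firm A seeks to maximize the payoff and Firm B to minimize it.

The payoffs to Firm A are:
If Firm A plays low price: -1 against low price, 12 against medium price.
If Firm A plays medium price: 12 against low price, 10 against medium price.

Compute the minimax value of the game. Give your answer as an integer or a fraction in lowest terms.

Row minima are -1 and 10, so Firm A's maximin is 10; column maxima are 12 and 12, so Firm B's minimax is 12. These differ, so the equilibrium is in mixed strategies.
Let Firm A play low price with probability p. Firm B is indifferent when −p + 12(1−p) = 12p + 10(1−p), giving p = 2/15.
Let Firm B play low price with probability q. Firm A is indifferent when −q + 12(1−q) = 12q + 10(1−q), giving q = 2/15.
The value is -1·(2/15) + (12)·(13/15) = 154/15.

154/15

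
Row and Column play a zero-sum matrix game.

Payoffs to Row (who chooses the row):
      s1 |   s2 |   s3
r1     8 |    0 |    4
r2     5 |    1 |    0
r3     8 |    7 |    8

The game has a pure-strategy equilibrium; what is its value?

Row minima: 0, 0, 7 → Row's maximin is 7.
Column maxima: 8, 7, 8 → Column's minimax is 7.
They coincide at (r3, s2), so the value is 7.

7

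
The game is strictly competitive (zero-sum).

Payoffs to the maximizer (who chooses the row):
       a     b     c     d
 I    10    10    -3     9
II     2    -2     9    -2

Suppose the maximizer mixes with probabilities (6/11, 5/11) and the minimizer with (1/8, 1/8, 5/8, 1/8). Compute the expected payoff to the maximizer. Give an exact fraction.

299/88

Against (1/8, 1/8, 5/8, 1/8), each row's expected payoff is I: 7/4; II: 43/8.
Taking the (6/11, 5/11)-weighted average: (6/11)·(7/4) + (5/11)·(43/8) = 299/88.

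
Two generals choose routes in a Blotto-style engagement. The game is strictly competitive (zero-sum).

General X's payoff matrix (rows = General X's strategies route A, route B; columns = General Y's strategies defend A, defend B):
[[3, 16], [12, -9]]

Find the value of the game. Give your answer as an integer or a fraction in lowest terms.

Row minima are 3 and -9, so General X's maximin is 3; column maxima are 12 and 16, so General Y's minimax is 12. These differ, so the equilibrium is in mixed strategies.
Let General X play route A with probability p. General Y is indifferent when 3p + 12(1−p) = 16p − 9(1−p), giving p = 21/34.
Let General Y play defend A with probability q. General X is indifferent when 3q + 16(1−q) = 12q − 9(1−q), giving q = 25/34.
The value is 3·(25/34) + (16)·(9/34) = 219/34.

219/34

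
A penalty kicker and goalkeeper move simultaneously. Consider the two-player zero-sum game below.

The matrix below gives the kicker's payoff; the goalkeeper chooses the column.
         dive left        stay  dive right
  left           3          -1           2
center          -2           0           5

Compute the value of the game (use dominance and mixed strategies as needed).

Column dive right is strictly dominated by stay for the goalkeeper (it gives the kicker more in every row).
The remaining 2×2 game on (left, center) × (dive left, stay) has no saddle point. Let the kicker play left with probability p; indifference gives 3p − 2(1−p) = −p, so p = 1/3.
Similarly the goalkeeper's optimal q on dive left is 1/6, and the value is 3·(1/6) + (-1)·(5/6) = -1/3.

-1/3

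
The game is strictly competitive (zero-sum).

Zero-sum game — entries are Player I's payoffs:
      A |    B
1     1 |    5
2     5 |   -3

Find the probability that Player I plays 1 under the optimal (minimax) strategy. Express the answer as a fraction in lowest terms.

2/3

Row minima are 1 and -3, so Player I's maximin is 1; column maxima are 5 and 5, so Player II's minimax is 5. These differ, so the equilibrium is in mixed strategies.
Let Player I play 1 with probability p. Player II is indifferent when p + 5(1−p) = 5p − 3(1−p), giving p = 2/3.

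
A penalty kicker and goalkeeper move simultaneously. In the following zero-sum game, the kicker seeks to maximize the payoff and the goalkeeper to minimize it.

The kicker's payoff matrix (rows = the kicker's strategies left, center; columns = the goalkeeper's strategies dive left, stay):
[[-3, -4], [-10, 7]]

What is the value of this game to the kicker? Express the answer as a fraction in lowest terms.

-61/18

Row minima are -4 and -10, so the kicker's maximin is -4; column maxima are -3 and 7, so the goalkeeper's minimax is -3. These differ, so the equilibrium is in mixed strategies.
Let the kicker play left with probability p. The goalkeeper is indifferent when −3p − 10(1−p) = −4p + 7(1−p), giving p = 17/18.
Let the goalkeeper play dive left with probability q. The kicker is indifferent when −3q − 4(1−q) = −10q + 7(1−q), giving q = 11/18.
The value is -3·(11/18) + (-4)·(7/18) = -61/18.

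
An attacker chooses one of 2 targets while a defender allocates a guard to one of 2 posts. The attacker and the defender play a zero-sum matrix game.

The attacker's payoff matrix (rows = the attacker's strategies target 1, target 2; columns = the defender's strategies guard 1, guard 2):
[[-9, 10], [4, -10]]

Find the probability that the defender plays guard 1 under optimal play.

20/33

Row minima are -9 and -10, so the attacker's maximin is -9; column maxima are 4 and 10, so the defender's minimax is 4. These differ, so the equilibrium is in mixed strategies.
Let the defender play guard 1 with probability q. The attacker is indifferent when −9q + 10(1−q) = 4q − 10(1−q), giving q = 20/33.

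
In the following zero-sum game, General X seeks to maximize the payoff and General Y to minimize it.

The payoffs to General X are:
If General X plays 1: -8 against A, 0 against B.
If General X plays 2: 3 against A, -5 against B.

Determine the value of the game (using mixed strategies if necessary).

Row minima are -8 and -5, so General X's maximin is -5; column maxima are 3 and 0, so General Y's minimax is 0. These differ, so the equilibrium is in mixed strategies.
Let General X play 1 with probability p. General Y is indifferent when −8p + 3(1−p) = −5(1−p), giving p = 1/2.
Let General Y play A with probability q. General X is indifferent when −8q = 3q − 5(1−q), giving q = 5/16.
The value is -8·(5/16) + (0)·(11/16) = -5/2.

-5/2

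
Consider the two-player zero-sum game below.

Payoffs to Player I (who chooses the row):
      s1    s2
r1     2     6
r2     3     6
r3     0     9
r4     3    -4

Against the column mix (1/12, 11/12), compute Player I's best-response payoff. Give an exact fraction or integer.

r1: (2)·(1/12) + (6)·(11/12) = 17/3.
r2: (3)·(1/12) + (6)·(11/12) = 23/4.
r3: (0)·(1/12) + (9)·(11/12) = 33/4.
r4: (3)·(1/12) + (-4)·(11/12) = -41/12.
The best pure response is r3 with expected payoff 33/4.

33/4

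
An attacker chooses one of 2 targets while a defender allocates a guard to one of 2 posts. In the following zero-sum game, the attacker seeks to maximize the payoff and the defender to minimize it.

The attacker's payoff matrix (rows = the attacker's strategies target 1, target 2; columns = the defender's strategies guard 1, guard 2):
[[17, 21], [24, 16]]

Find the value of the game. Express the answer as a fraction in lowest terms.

Row minima are 17 and 16, so the attacker's maximin is 17; column maxima are 24 and 21, so the defender's minimax is 21. These differ, so the equilibrium is in mixed strategies.
Let the attacker play target 1 with probability p. The defender is indifferent when 17p + 24(1−p) = 21p + 16(1−p), giving p = 2/3.
Let the defender play guard 1 with probability q. The attacker is indifferent when 17q + 21(1−q) = 24q + 16(1−q), giving q = 5/12.
The value is 17·(5/12) + (21)·(7/12) = 58/3.

58/3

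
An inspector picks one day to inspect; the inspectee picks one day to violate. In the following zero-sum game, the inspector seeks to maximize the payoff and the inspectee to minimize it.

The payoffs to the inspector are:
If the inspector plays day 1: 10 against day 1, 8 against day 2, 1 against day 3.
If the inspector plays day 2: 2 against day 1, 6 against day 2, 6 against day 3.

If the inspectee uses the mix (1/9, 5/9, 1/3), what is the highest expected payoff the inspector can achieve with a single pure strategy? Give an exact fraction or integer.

53/9

day 1: (10)·(1/9) + (8)·(5/9) + (1)·(1/3) = 53/9.
day 2: (2)·(1/9) + (6)·(5/9) + (6)·(1/3) = 50/9.
The best pure response is day 1 with expected payoff 53/9.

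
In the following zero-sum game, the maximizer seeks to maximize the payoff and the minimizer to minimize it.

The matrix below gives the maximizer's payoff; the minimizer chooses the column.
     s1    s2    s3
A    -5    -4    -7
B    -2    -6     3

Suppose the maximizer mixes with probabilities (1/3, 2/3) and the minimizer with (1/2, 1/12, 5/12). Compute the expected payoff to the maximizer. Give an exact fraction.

Against (1/2, 1/12, 5/12), each row's expected payoff is A: -23/4; B: -1/4.
Taking the (1/3, 2/3)-weighted average: (1/3)·(-23/4) + (2/3)·(-1/4) = -25/12.

-25/12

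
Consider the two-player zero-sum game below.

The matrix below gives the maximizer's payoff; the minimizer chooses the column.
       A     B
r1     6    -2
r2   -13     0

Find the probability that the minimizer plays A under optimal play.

Row minima are -2 and -13, so the maximizer's maximin is -2; column maxima are 6 and 0, so the minimizer's minimax is 0. These differ, so the equilibrium is in mixed strategies.
Let the minimizer play A with probability q. The maximizer is indifferent when 6q − 2(1−q) = −13q, giving q = 2/21.

2/21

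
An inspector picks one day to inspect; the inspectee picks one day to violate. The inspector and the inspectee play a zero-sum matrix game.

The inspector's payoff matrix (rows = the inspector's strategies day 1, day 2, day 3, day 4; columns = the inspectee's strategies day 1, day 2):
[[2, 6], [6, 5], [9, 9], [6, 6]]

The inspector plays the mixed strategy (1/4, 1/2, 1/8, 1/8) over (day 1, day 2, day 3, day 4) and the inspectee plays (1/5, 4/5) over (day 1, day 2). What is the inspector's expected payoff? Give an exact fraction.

Against (1/5, 4/5), each row's expected payoff is day 1: 26/5; day 2: 26/5; day 3: 9; day 4: 6.
Taking the (1/4, 1/2, 1/8, 1/8)-weighted average: (1/4)·(26/5) + (1/2)·(26/5) + (1/8)·(9) + (1/8)·(6) = 231/40.

231/40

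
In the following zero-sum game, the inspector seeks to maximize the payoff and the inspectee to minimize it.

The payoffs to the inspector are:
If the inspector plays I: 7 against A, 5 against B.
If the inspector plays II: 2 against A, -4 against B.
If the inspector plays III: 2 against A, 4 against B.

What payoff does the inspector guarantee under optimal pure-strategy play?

Row minima: 5, -4, 2 → the inspector's maximin is 5.
Column maxima: 7, 5 → the inspectee's minimax is 5.
They coincide at (I, B), so the value is 5.

5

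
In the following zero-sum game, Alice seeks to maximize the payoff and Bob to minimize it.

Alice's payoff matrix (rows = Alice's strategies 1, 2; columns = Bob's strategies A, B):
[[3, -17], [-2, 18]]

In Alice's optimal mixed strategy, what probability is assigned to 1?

1/2

Row minima are -17 and -2, so Alice's maximin is -2; column maxima are 3 and 18, so Bob's minimax is 3. These differ, so the equilibrium is in mixed strategies.
Let Alice play 1 with probability p. Bob is indifferent when 3p − 2(1−p) = −17p + 18(1−p), giving p = 1/2.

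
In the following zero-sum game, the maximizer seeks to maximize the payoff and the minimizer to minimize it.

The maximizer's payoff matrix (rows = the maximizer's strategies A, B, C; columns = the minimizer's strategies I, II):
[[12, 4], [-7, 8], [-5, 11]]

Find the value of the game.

19/3

Row B is strictly dominated by row C, so the maximizer never plays it.
The remaining 2×2 game on (A, C) × (I, II) has no saddle point. Let the maximizer play A with probability p; indifference gives 12p − 5(1−p) = 4p + 11(1−p), so p = 2/3.
Similarly the minimizer's optimal q on I is 7/24, and the value is 12·(7/24) + (4)·(17/24) = 19/3.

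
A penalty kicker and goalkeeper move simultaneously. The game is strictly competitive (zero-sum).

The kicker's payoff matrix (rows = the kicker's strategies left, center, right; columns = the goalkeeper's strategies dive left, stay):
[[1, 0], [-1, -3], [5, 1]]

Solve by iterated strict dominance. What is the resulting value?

Row center is strictly dominated by row left (1>-1, 0>-3); eliminate center.
Row left is strictly dominated by row right (5>1, 1>0); eliminate left.
Column dive left is strictly dominated by stay for the goalkeeper (1<5); eliminate dive left.
Only (right, stay) remains, with payoff 1.

1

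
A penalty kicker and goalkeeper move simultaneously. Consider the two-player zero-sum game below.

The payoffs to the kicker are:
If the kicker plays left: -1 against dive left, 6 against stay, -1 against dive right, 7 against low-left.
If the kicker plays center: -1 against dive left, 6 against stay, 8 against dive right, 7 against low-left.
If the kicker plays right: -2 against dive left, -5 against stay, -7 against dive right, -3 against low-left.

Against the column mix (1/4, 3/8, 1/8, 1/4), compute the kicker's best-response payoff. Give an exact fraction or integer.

left: (-1)·(1/4) + (6)·(3/8) + (-1)·(1/8) + (7)·(1/4) = 29/8.
center: (-1)·(1/4) + (6)·(3/8) + (8)·(1/8) + (7)·(1/4) = 19/4.
right: (-2)·(1/4) + (-5)·(3/8) + (-7)·(1/8) + (-3)·(1/4) = -4.
The best pure response is center with expected payoff 19/4.

19/4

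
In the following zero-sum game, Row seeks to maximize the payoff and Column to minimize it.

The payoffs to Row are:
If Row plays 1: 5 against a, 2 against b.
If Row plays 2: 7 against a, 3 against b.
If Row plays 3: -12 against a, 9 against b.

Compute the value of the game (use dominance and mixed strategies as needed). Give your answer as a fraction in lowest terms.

Row 1 is strictly dominated by row 2, so Row never plays it.
The remaining 2×2 game on (2, 3) × (a, b) has no saddle point. Let Row play 2 with probability p; indifference gives 7p − 12(1−p) = 3p + 9(1−p), so p = 21/25.
Similarly Column's optimal q on a is 6/25, and the value is 7·(6/25) + (3)·(19/25) = 99/25.

99/25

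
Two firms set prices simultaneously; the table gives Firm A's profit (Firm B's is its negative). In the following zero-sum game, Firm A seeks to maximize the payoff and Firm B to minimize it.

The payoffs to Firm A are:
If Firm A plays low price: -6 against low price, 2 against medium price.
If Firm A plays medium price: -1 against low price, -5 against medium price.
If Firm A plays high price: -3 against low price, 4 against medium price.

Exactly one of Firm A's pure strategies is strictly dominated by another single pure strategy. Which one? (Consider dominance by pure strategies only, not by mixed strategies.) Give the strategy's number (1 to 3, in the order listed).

Compare low price with high price: -3 > -6, 4 > 2.
So high price strictly dominates low price for Firm A; low price is strictly dominated.

1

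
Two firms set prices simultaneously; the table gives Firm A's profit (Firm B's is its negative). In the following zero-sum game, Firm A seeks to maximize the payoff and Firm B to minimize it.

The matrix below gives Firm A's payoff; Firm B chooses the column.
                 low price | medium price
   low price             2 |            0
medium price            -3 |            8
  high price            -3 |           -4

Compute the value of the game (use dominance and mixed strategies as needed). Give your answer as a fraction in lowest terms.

16/13

Row high price is strictly dominated by row low price, so Firm A never plays it.
The remaining 2×2 game on (low price, medium price) × (low price, medium price) has no saddle point. Let Firm A play low price with probability p; indifference gives 2p − 3(1−p) = 8(1−p), so p = 11/13.
Similarly Firm B's optimal q on low price is 8/13, and the value is 2·(8/13) + (0)·(5/13) = 16/13.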